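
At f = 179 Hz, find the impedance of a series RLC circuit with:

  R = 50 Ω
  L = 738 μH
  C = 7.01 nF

Step 1 — Angular frequency: ω = 2π·f = 2π·179 = 1125 rad/s.
Step 2 — Component impedances:
  R: Z = R = 50 Ω
  L: Z = jωL = j·1125·0.000738 = 0 + j0.83 Ω
  C: Z = 1/(jωC) = -j/(ω·C) = 0 - j1.268e+05 Ω
Step 3 — Series combination: Z_total = R + L + C = 50 - j1.268e+05 Ω = 1.268e+05∠-90.0° Ω.

Z = 50 - j1.268e+05 Ω = 1.268e+05∠-90.0° Ω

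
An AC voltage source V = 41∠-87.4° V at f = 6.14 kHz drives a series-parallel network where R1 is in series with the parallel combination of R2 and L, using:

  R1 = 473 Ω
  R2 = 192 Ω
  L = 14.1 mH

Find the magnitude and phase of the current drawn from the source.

Step 1 — Angular frequency: ω = 2π·f = 2π·6140 = 3.858e+04 rad/s.
Step 2 — Component impedances:
  R1: Z = R = 473 Ω
  R2: Z = R = 192 Ω
  L: Z = jωL = j·3.858e+04·0.0141 = 0 + j544 Ω
Step 3 — Parallel branch: R2 || L = 1/(1/R2 + 1/L) = 170.7 + j60.26 Ω.
Step 4 — Series with R1: Z_total = R1 + (R2 || L) = 643.7 + j60.26 Ω = 646.5∠5.3° Ω.
Step 5 — Source phasor: V = 41∠-87.4° V = 1.86 - j40.96 V.
Step 6 — Ohm's law: I = V / Z_total = (1.86 - j40.96) / (643.7 + j60.26) = -0.00304 - j0.06334 A.
Step 7 — Convert to polar: |I| = 0.06341 A, ∠I = -92.7°.

I = 0.06341∠-92.7° A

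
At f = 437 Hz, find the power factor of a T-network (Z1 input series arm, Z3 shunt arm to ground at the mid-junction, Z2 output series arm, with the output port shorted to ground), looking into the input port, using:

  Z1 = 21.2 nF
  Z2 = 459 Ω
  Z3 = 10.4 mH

Step 1 — Angular frequency: ω = 2π·f = 2π·437 = 2746 rad/s.
Step 2 — Component impedances:
  Z1: Z = 1/(jωC) = -j/(ω·C) = 0 - j1.718e+04 Ω
  Z2: Z = R = 459 Ω
  Z3: Z = jωL = j·2746·0.0104 = 0 + j28.56 Ω
Step 3 — With the output port shorted to ground, the output series arm Z2 runs from the junction to ground; the shunt arm Z3 also runs from the junction to ground. They appear in parallel: Z3 || Z2 = 1.77 + j28.45 Ω.
Step 4 — Series with input arm Z1: Z_in = Z1 + (Z3 || Z2) = 1.77 - j1.715e+04 Ω = 1.715e+04∠-90.0° Ω.
Step 5 — Power factor: PF = cos(φ) = Re(Z)/|Z| = 1.77/1.715e+04 = 0.0001032.
Step 6 — Type: Im(Z) = -1.715e+04 ⇒ leading (phase φ = -90.0°).

PF = 0.0001032 (leading, φ = -90.0°)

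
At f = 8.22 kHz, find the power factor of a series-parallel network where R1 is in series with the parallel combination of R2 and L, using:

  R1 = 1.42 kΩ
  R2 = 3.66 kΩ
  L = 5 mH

Step 1 — Angular frequency: ω = 2π·f = 2π·8220 = 5.165e+04 rad/s.
Step 2 — Component impedances:
  R1: Z = R = 1420 Ω
  R2: Z = R = 3660 Ω
  L: Z = jωL = j·5.165e+04·0.005 = 0 + j258.2 Ω
Step 3 — Parallel branch: R2 || L = 1/(1/R2 + 1/L) = 18.13 + j257 Ω.
Step 4 — Series with R1: Z_total = R1 + (R2 || L) = 1438 + j257 Ω = 1461∠10.1° Ω.
Step 5 — Power factor: PF = cos(φ) = Re(Z)/|Z| = 1438.1/1460.9 = 0.9844.
Step 6 — Type: Im(Z) = 257 ⇒ lagging (phase φ = 10.1°).

PF = 0.9844 (lagging, φ = 10.1°)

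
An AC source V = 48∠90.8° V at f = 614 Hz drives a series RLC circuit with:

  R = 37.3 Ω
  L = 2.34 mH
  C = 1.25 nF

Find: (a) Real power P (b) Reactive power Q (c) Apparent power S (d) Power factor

Step 1 — Angular frequency: ω = 2π·f = 2π·614 = 3858 rad/s.
Step 2 — Component impedances:
  R: Z = R = 37.3 Ω
  L: Z = jωL = j·3858·0.00234 = 0 + j9.027 Ω
  C: Z = 1/(jωC) = -j/(ω·C) = 0 - j2.074e+05 Ω
Step 3 — Series combination: Z_total = R + L + C = 37.3 - j2.074e+05 Ω = 2.074e+05∠-90.0° Ω.
Step 4 — Source phasor: V = 48∠90.8° V = -0.6702 + j48 V.
Step 5 — Current: I = V / Z = -0.0002315 - j3.19e-06 A = 0.0002315∠-179.2° A.
Step 6 — Complex power: S = V·I* = 1.999e-06 - j0.01111 VA.
Step 7 — Real power: P = Re(S) = 1.999e-06 W.
Step 8 — Reactive power: Q = Im(S) = -0.01111 VAR.
Step 9 — Apparent power: |S| = 0.01111 VA.
Step 10 — Power factor: PF = P/|S| = 0.0001799 (leading).

(a) P = 1.999e-06 W  (b) Q = -0.01111 VAR  (c) S = 0.01111 VA  (d) PF = 0.0001799 (leading)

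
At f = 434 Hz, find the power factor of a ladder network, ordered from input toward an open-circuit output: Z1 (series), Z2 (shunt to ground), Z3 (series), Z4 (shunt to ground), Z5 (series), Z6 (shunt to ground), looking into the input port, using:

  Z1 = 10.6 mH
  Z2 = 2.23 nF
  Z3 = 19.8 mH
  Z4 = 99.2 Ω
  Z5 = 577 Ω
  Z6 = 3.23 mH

Step 1 — Angular frequency: ω = 2π·f = 2π·434 = 2727 rad/s.
Step 2 — Component impedances:
  Z1: Z = jωL = j·2727·0.0106 = 0 + j28.91 Ω
  Z2: Z = 1/(jωC) = -j/(ω·C) = 0 - j1.644e+05 Ω
  Z3: Z = jωL = j·2727·0.0198 = 0 + j53.99 Ω
  Z4: Z = R = 99.2 Ω
  Z5: Z = R = 577 Ω
  Z6: Z = jωL = j·2727·0.00323 = 0 + j8.808 Ω
Step 3 — Ladder network (open output): work backward from the far end, alternating series and parallel combinations. Z_in = 84.71 + j83.06 Ω = 118.6∠44.4° Ω.
Step 4 — Power factor: PF = cos(φ) = Re(Z)/|Z| = 84.705/118.63 = 0.714.
Step 5 — Type: Im(Z) = 83.06 ⇒ lagging (phase φ = 44.4°).

PF = 0.714 (lagging, φ = 44.4°)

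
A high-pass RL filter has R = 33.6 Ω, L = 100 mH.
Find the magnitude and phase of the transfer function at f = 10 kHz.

Step 1 — Angular frequency: ω = 2π·1e+04 = 6.283e+04 rad/s.
Step 2 — Transfer function: H(jω) = jωL/(R + jωL).
Step 3 — Numerator jωL = j·6283; denominator R + jωL = 33.6 + j6283.
Step 4 — H = 1 + j0.005347.
Step 5 — Magnitude: |H| = 1 (-0.0 dB); phase: φ = 0.3°.

|H| = 1 (-0.0 dB), φ = 0.3°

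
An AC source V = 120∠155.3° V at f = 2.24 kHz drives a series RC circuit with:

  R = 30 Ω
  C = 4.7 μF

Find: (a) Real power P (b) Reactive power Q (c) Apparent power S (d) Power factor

Step 1 — Angular frequency: ω = 2π·f = 2π·2240 = 1.407e+04 rad/s.
Step 2 — Component impedances:
  R: Z = R = 30 Ω
  C: Z = 1/(jωC) = -j/(ω·C) = 0 - j15.12 Ω
Step 3 — Series combination: Z_total = R + C = 30 - j15.12 Ω = 33.59∠-26.7° Ω.
Step 4 — Source phasor: V = 120∠155.3° V = -109 + j50.14 V.
Step 5 — Current: I = V / Z = -3.57 - j0.1274 A = 3.572∠-178.0° A.
Step 6 — Complex power: S = V·I* = 382.8 - j192.9 VA.
Step 7 — Real power: P = Re(S) = 382.8 W.
Step 8 — Reactive power: Q = Im(S) = -192.9 VAR.
Step 9 — Apparent power: |S| = 428.7 VA.
Step 10 — Power factor: PF = P/|S| = 0.893 (leading).

(a) P = 382.8 W  (b) Q = -192.9 VAR  (c) S = 428.7 VA  (d) PF = 0.893 (leading)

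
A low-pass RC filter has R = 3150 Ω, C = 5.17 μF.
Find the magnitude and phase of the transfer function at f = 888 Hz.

Step 1 — Angular frequency: ω = 2π·888 = 5579 rad/s.
Step 2 — Transfer function: H(jω) = 1/(1 + jωRC).
Step 3 — Denominator: 1 + jωRC = 1 + j·5579·3150·5.17e-06 = 1 + j90.86.
Step 4 — H = 0.0001211 - j0.011.
Step 5 — Magnitude: |H| = 0.011 (-39.2 dB); phase: φ = -89.4°.

|H| = 0.011 (-39.2 dB), φ = -89.4°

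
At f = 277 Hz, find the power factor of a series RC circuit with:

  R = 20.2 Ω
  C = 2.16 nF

Step 1 — Angular frequency: ω = 2π·f = 2π·277 = 1740 rad/s.
Step 2 — Component impedances:
  R: Z = R = 20.2 Ω
  C: Z = 1/(jωC) = -j/(ω·C) = 0 - j2.66e+05 Ω
Step 3 — Series combination: Z_total = R + C = 20.2 - j2.66e+05 Ω = 2.66e+05∠-90.0° Ω.
Step 4 — Power factor: PF = cos(φ) = Re(Z)/|Z| = 20.2/2.66e+05 = 7.594e-05.
Step 5 — Type: Im(Z) = -2.66e+05 ⇒ leading (phase φ = -90.0°).

PF = 7.594e-05 (leading, φ = -90.0°)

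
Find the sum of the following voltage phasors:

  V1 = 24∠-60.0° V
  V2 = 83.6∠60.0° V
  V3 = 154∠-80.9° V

Step 1 — Convert each phasor to rectangular form:
  V1 = 24·(cos(-60.0°) + j·sin(-60.0°)) = 12 - j20.78 V
  V2 = 83.6·(cos(60.0°) + j·sin(60.0°)) = 41.8 + j72.4 V
  V3 = 154·(cos(-80.9°) + j·sin(-80.9°)) = 24.36 - j152.1 V
Step 2 — Sum components: V_total = 78.16 - j100.4 V.
Step 3 — Convert to polar: |V_total| = 127.3 V, ∠V_total = -52.1°.

V_total = 127.3∠-52.1° V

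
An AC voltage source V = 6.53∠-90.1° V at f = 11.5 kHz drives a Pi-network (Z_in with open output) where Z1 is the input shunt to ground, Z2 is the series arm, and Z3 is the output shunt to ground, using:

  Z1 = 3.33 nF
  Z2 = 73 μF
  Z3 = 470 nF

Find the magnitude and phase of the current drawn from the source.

Step 1 — Angular frequency: ω = 2π·f = 2π·1.15e+04 = 7.226e+04 rad/s.
Step 2 — Component impedances:
  Z1: Z = 1/(jωC) = -j/(ω·C) = 0 - j4156 Ω
  Z2: Z = 1/(jωC) = -j/(ω·C) = 0 - j0.1896 Ω
  Z3: Z = 1/(jωC) = -j/(ω·C) = 0 - j29.45 Ω
Step 3 — With open output, the series arm Z2 and the output shunt Z3 appear in series to ground: Z2 + Z3 = 0 - j29.64 Ω.
Step 4 — Parallel with input shunt Z1: Z_in = Z1 || (Z2 + Z3) = 0 - j29.43 Ω = 29.43∠-90.0° Ω.
Step 5 — Source phasor: V = 6.53∠-90.1° V = -0.0114 - j6.53 V.
Step 6 — Ohm's law: I = V / Z_total = (-0.0114 - j6.53) / (0 - j29.43) = 0.2219 - j0.0003873 A.
Step 7 — Convert to polar: |I| = 0.2219 A, ∠I = -0.1°.

I = 0.2219∠-0.1° A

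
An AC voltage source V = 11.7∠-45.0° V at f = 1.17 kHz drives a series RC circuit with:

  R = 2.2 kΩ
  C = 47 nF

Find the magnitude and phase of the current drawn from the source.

Step 1 — Angular frequency: ω = 2π·f = 2π·1170 = 7351 rad/s.
Step 2 — Component impedances:
  R: Z = R = 2200 Ω
  C: Z = 1/(jωC) = -j/(ω·C) = 0 - j2894 Ω
Step 3 — Series combination: Z_total = R + C = 2200 - j2894 Ω = 3635∠-52.8° Ω.
Step 4 — Source phasor: V = 11.7∠-45.0° V = 8.273 - j8.273 V.
Step 5 — Ohm's law: I = V / Z_total = (8.273 - j8.273) / (2200 - j2894) = 0.003189 + j0.0004346 A.
Step 6 — Convert to polar: |I| = 0.003218 A, ∠I = 7.8°.

I = 0.003218∠7.8° A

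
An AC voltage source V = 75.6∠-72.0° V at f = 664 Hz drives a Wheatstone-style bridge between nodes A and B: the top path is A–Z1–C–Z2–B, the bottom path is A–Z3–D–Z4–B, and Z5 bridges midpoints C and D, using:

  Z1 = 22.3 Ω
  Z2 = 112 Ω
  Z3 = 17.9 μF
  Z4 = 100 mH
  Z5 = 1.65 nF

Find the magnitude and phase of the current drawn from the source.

Step 1 — Angular frequency: ω = 2π·f = 2π·664 = 4172 rad/s.
Step 2 — Component impedances:
  Z1: Z = R = 22.3 Ω
  Z2: Z = R = 112 Ω
  Z3: Z = 1/(jωC) = -j/(ω·C) = 0 - j13.39 Ω
  Z4: Z = jωL = j·4172·0.1 = 0 + j417.2 Ω
  Z5: Z = 1/(jωC) = -j/(ω·C) = 0 - j1.453e+05 Ω
Step 3 — Bridge requires nodal analysis (the Z5 bridge couples midpoints C and D, so the two paths cannot be reduced to a simple series/parallel combination). Setting node B to ground and injecting 1 A at node A, the 3-node admittance system at A, C, D solves to V_A = Z_AB = 120.9 + j40.21 Ω = 127.4∠18.4° Ω.
Step 4 — Source phasor: V = 75.6∠-72.0° V = 23.36 - j71.9 V.
Step 5 — Ohm's law: I = V / Z_total = (23.36 - j71.9) / (120.9 + j40.21) = -0.004081 - j0.5932 A.
Step 6 — Convert to polar: |I| = 0.5932 A, ∠I = -90.4°.

I = 0.5932∠-90.4° A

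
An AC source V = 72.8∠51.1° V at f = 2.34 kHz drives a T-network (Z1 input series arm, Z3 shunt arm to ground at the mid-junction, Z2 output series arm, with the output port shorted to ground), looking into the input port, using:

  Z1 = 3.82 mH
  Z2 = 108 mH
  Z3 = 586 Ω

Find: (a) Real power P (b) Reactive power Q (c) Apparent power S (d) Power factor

Step 1 — Angular frequency: ω = 2π·f = 2π·2340 = 1.47e+04 rad/s.
Step 2 — Component impedances:
  Z1: Z = jωL = j·1.47e+04·0.00382 = 0 + j56.16 Ω
  Z2: Z = jωL = j·1.47e+04·0.108 = 0 + j1588 Ω
  Z3: Z = R = 586 Ω
Step 3 — With the output port shorted to ground, the output series arm Z2 runs from the junction to ground; the shunt arm Z3 also runs from the junction to ground. They appear in parallel: Z3 || Z2 = 515.8 + j190.3 Ω.
Step 4 — Series with input arm Z1: Z_in = Z1 + (Z3 || Z2) = 515.8 + j246.5 Ω = 571.6∠25.5° Ω.
Step 5 — Source phasor: V = 72.8∠51.1° V = 45.72 + j56.66 V.
Step 6 — Current: I = V / Z = 0.1149 + j0.05494 A = 0.1274∠25.6° A.
Step 7 — Complex power: S = V·I* = 8.365 + j3.998 VA.
Step 8 — Real power: P = Re(S) = 8.365 W.
Step 9 — Reactive power: Q = Im(S) = 3.998 VAR.
Step 10 — Apparent power: |S| = 9.271 VA.
Step 11 — Power factor: PF = P/|S| = 0.9022 (lagging).

(a) P = 8.365 W  (b) Q = 3.998 VAR  (c) S = 9.271 VA  (d) PF = 0.9022 (lagging)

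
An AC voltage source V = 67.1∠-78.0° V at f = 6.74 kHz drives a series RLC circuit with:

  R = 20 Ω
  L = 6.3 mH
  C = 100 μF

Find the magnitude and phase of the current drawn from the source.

Step 1 — Angular frequency: ω = 2π·f = 2π·6740 = 4.235e+04 rad/s.
Step 2 — Component impedances:
  R: Z = R = 20 Ω
  L: Z = jωL = j·4.235e+04·0.0063 = 0 + j266.8 Ω
  C: Z = 1/(jωC) = -j/(ω·C) = 0 - j0.2361 Ω
Step 3 — Series combination: Z_total = R + L + C = 20 + j266.6 Ω = 267.3∠85.7° Ω.
Step 4 — Source phasor: V = 67.1∠-78.0° V = 13.95 - j65.63 V.
Step 5 — Ohm's law: I = V / Z_total = (13.95 - j65.63) / (20 + j266.6) = -0.2409 - j0.07041 A.
Step 6 — Convert to polar: |I| = 0.251 A, ∠I = -163.7°.

I = 0.251∠-163.7° A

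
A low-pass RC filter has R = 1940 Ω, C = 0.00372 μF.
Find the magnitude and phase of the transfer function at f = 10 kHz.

Step 1 — Angular frequency: ω = 2π·1e+04 = 6.283e+04 rad/s.
Step 2 — Transfer function: H(jω) = 1/(1 + jωRC).
Step 3 — Denominator: 1 + jωRC = 1 + j·6.283e+04·1940·3.72e-09 = 1 + j0.4534.
Step 4 — H = 0.8295 - j0.3761.
Step 5 — Magnitude: |H| = 0.9107 (-0.8 dB); phase: φ = -24.4°.

|H| = 0.9107 (-0.8 dB), φ = -24.4°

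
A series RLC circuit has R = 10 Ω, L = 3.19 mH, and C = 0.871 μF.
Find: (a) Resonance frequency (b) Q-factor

Step 1 — Resonance condition Im(Z)=0 gives ω₀ = 1/√(LC).
Step 2 — ω₀ = 1/√(0.00319·8.71e-07) = 1.897e+04 rad/s.
Step 3 — f₀ = ω₀/(2π) = 3019 Hz.
Step 4 — Series Q: Q = ω₀L/R = 1.897e+04·0.00319/10 = 6.052.

(a) f₀ = 3019 Hz  (b) Q = 6.052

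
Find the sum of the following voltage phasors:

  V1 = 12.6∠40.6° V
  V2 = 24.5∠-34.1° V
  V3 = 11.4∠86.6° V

Step 1 — Convert each phasor to rectangular form:
  V1 = 12.6·(cos(40.6°) + j·sin(40.6°)) = 9.567 + j8.2 V
  V2 = 24.5·(cos(-34.1°) + j·sin(-34.1°)) = 20.29 - j13.74 V
  V3 = 11.4·(cos(86.6°) + j·sin(86.6°)) = 0.6761 + j11.38 V
Step 2 — Sum components: V_total = 30.53 + j5.844 V.
Step 3 — Convert to polar: |V_total| = 31.08 V, ∠V_total = 10.8°.

V_total = 31.08∠10.8° V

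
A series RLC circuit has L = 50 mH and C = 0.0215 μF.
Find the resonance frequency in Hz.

Step 1 — Resonance condition Im(Z)=0 gives ω₀ = 1/√(LC).
Step 2 — ω₀ = 1/√(0.05·2.15e-08) = 3.05e+04 rad/s.
Step 3 — f₀ = ω₀/(2π) = 4854 Hz.

f₀ = 4854 Hz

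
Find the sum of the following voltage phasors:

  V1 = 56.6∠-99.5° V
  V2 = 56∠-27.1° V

Step 1 — Convert each phasor to rectangular form:
  V1 = 56.6·(cos(-99.5°) + j·sin(-99.5°)) = -9.342 - j55.82 V
  V2 = 56·(cos(-27.1°) + j·sin(-27.1°)) = 49.85 - j25.51 V
Step 2 — Sum components: V_total = 40.51 - j81.33 V.
Step 3 — Convert to polar: |V_total| = 90.86 V, ∠V_total = -63.5°.

V_total = 90.86∠-63.5° V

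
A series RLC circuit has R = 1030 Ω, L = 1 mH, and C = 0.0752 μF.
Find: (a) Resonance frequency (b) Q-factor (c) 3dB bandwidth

Step 1 — Resonance: ω₀ = 1/√(LC) = 1/√(0.001·7.52e-08) = 1.153e+05 rad/s.
Step 2 — f₀ = ω₀/(2π) = 1.835e+04 Hz.
Step 3 — Series Q: Q = ω₀L/R = 1.153e+05·0.001/1030 = 0.112.
Step 4 — Bandwidth: Δω = ω₀/Q = 1.03e+06 rad/s; BW = Δω/(2π) = 1.639e+05 Hz.

(a) f₀ = 1.835e+04 Hz  (b) Q = 0.112  (c) BW = 1.639e+05 Hz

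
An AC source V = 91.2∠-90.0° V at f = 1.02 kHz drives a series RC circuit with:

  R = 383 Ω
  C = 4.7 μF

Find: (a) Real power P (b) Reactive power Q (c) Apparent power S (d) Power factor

Step 1 — Angular frequency: ω = 2π·f = 2π·1020 = 6409 rad/s.
Step 2 — Component impedances:
  R: Z = R = 383 Ω
  C: Z = 1/(jωC) = -j/(ω·C) = 0 - j33.2 Ω
Step 3 — Series combination: Z_total = R + C = 383 - j33.2 Ω = 384.4∠-5.0° Ω.
Step 4 — Source phasor: V = 91.2∠-90.0° V = 0 - j91.2 V.
Step 5 — Current: I = V / Z = 0.02049 - j0.2363 A = 0.2372∠-85.0° A.
Step 6 — Complex power: S = V·I* = 21.55 - j1.868 VA.
Step 7 — Real power: P = Re(S) = 21.55 W.
Step 8 — Reactive power: Q = Im(S) = -1.868 VAR.
Step 9 — Apparent power: |S| = 21.64 VA.
Step 10 — Power factor: PF = P/|S| = 0.9963 (leading).

(a) P = 21.55 W  (b) Q = -1.868 VAR  (c) S = 21.64 VA  (d) PF = 0.9963 (leading)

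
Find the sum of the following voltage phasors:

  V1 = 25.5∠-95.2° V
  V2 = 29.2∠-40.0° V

Step 1 — Convert each phasor to rectangular form:
  V1 = 25.5·(cos(-95.2°) + j·sin(-95.2°)) = -2.311 - j25.4 V
  V2 = 29.2·(cos(-40.0°) + j·sin(-40.0°)) = 22.37 - j18.77 V
Step 2 — Sum components: V_total = 20.06 - j44.16 V.
Step 3 — Convert to polar: |V_total| = 48.51 V, ∠V_total = -65.6°.

V_total = 48.51∠-65.6° V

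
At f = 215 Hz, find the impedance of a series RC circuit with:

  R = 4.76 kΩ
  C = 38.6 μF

Step 1 — Angular frequency: ω = 2π·f = 2π·215 = 1351 rad/s.
Step 2 — Component impedances:
  R: Z = R = 4760 Ω
  C: Z = 1/(jωC) = -j/(ω·C) = 0 - j19.18 Ω
Step 3 — Series combination: Z_total = R + C = 4760 - j19.18 Ω = 4760∠-0.2° Ω.

Z = 4760 - j19.18 Ω = 4760∠-0.2° Ω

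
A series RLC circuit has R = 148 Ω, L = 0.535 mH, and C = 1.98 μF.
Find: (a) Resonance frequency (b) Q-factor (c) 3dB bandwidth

Step 1 — Resonance condition Im(Z)=0 gives ω₀ = 1/√(LC).
Step 2 — ω₀ = 1/√(0.000535·1.98e-06) = 3.072e+04 rad/s.
Step 3 — f₀ = ω₀/(2π) = 4890 Hz.
Step 4 — Series Q: Q = ω₀L/R = 3.072e+04·0.000535/148 = 0.1111.
Step 5 — 3dB bandwidth: Δω = ω₀/Q = 2.766e+05 rad/s; BW = Δω/(2π) = 4.403e+04 Hz.

(a) f₀ = 4890 Hz  (b) Q = 0.1111  (c) BW = 4.403e+04 Hz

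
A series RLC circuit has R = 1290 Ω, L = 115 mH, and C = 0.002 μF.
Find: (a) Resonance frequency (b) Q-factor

Step 1 — Resonance condition Im(Z)=0 gives ω₀ = 1/√(LC).
Step 2 — ω₀ = 1/√(0.115·2e-09) = 6.594e+04 rad/s.
Step 3 — f₀ = ω₀/(2π) = 1.049e+04 Hz.
Step 4 — Series Q: Q = ω₀L/R = 6.594e+04·0.115/1290 = 5.878.

(a) f₀ = 1.049e+04 Hz  (b) Q = 5.878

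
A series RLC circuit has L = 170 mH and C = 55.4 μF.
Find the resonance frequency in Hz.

Step 1 — Resonance condition Im(Z)=0 gives ω₀ = 1/√(LC).
Step 2 — ω₀ = 1/√(0.17·5.54e-05) = 325.9 rad/s.
Step 3 — f₀ = ω₀/(2π) = 51.86 Hz.

f₀ = 51.86 Hz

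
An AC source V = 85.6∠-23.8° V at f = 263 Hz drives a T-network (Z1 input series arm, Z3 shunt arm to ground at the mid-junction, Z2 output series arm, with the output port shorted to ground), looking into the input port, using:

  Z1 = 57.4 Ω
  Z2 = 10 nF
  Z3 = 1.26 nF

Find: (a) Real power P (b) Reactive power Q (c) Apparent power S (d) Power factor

Step 1 — Angular frequency: ω = 2π·f = 2π·263 = 1652 rad/s.
Step 2 — Component impedances:
  Z1: Z = R = 57.4 Ω
  Z2: Z = 1/(jωC) = -j/(ω·C) = 0 - j6.052e+04 Ω
  Z3: Z = 1/(jωC) = -j/(ω·C) = 0 - j4.803e+05 Ω
Step 3 — With the output port shorted to ground, the output series arm Z2 runs from the junction to ground; the shunt arm Z3 also runs from the junction to ground. They appear in parallel: Z3 || Z2 = 0 - j5.374e+04 Ω.
Step 4 — Series with input arm Z1: Z_in = Z1 + (Z3 || Z2) = 57.4 - j5.374e+04 Ω = 5.374e+04∠-89.9° Ω.
Step 5 — Source phasor: V = 85.6∠-23.8° V = 78.32 - j34.54 V.
Step 6 — Current: I = V / Z = 0.0006443 + j0.001457 A = 0.001593∠66.1° A.
Step 7 — Complex power: S = V·I* = 0.0001456 - j0.1363 VA.
Step 8 — Real power: P = Re(S) = 0.0001456 W.
Step 9 — Reactive power: Q = Im(S) = -0.1363 VAR.
Step 10 — Apparent power: |S| = 0.1363 VA.
Step 11 — Power factor: PF = P/|S| = 0.001068 (leading).

(a) P = 0.0001456 W  (b) Q = -0.1363 VAR  (c) S = 0.1363 VA  (d) PF = 0.001068 (leading)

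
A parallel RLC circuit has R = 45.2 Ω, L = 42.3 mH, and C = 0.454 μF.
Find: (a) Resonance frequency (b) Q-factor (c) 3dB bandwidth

Step 1 — Resonance: ω₀ = 1/√(LC) = 1/√(0.0423·4.54e-07) = 7216 rad/s.
Step 2 — f₀ = ω₀/(2π) = 1148 Hz.
Step 3 — Parallel Q: Q = R/(ω₀L) = 45.2/(7216·0.0423) = 0.1481.
Step 4 — Bandwidth: Δω = ω₀/Q = 4.873e+04 rad/s; BW = Δω/(2π) = 7756 Hz.

(a) f₀ = 1148 Hz  (b) Q = 0.1481  (c) BW = 7756 Hz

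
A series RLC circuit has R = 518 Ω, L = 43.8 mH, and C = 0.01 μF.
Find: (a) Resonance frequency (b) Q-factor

Step 1 — Resonance condition Im(Z)=0 gives ω₀ = 1/√(LC).
Step 2 — ω₀ = 1/√(0.0438·1e-08) = 4.778e+04 rad/s.
Step 3 — f₀ = ω₀/(2π) = 7605 Hz.
Step 4 — Series Q: Q = ω₀L/R = 4.778e+04·0.0438/518 = 4.04.

(a) f₀ = 7605 Hz  (b) Q = 4.04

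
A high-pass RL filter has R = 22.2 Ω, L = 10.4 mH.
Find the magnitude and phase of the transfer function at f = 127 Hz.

Step 1 — Angular frequency: ω = 2π·127 = 798 rad/s.
Step 2 — Transfer function: H(jω) = jωL/(R + jωL).
Step 3 — Numerator jωL = j·8.299; denominator R + jωL = 22.2 + j8.299.
Step 4 — H = 0.1226 + j0.328.
Step 5 — Magnitude: |H| = 0.3502 (-9.1 dB); phase: φ = 69.5°.

|H| = 0.3502 (-9.1 dB), φ = 69.5°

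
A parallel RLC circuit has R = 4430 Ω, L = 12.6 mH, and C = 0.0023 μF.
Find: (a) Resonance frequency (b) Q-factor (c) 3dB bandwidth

Step 1 — Resonance: ω₀ = 1/√(LC) = 1/√(0.0126·2.3e-09) = 1.858e+05 rad/s.
Step 2 — f₀ = ω₀/(2π) = 2.956e+04 Hz.
Step 3 — Parallel Q: Q = R/(ω₀L) = 4430/(1.858e+05·0.0126) = 1.893.
Step 4 — Bandwidth: Δω = ω₀/Q = 9.815e+04 rad/s; BW = Δω/(2π) = 1.562e+04 Hz.

(a) f₀ = 2.956e+04 Hz  (b) Q = 1.893  (c) BW = 1.562e+04 Hz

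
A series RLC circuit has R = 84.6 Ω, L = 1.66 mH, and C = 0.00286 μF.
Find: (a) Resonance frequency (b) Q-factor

Step 1 — Resonance condition Im(Z)=0 gives ω₀ = 1/√(LC).
Step 2 — ω₀ = 1/√(0.00166·2.86e-09) = 4.589e+05 rad/s.
Step 3 — f₀ = ω₀/(2π) = 7.304e+04 Hz.
Step 4 — Series Q: Q = ω₀L/R = 4.589e+05·0.00166/84.6 = 9.005.

(a) f₀ = 7.304e+04 Hz  (b) Q = 9.005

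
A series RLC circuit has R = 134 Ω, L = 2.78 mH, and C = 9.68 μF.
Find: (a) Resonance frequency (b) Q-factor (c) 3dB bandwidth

Step 1 — Resonance condition Im(Z)=0 gives ω₀ = 1/√(LC).
Step 2 — ω₀ = 1/√(0.00278·9.68e-06) = 6096 rad/s.
Step 3 — f₀ = ω₀/(2π) = 970.2 Hz.
Step 4 — Series Q: Q = ω₀L/R = 6096·0.00278/134 = 0.1265.
Step 5 — 3dB bandwidth: Δω = ω₀/Q = 4.82e+04 rad/s; BW = Δω/(2π) = 7671 Hz.

(a) f₀ = 970.2 Hz  (b) Q = 0.1265  (c) BW = 7671 Hz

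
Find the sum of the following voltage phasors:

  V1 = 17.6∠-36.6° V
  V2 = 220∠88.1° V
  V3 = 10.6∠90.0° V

Step 1 — Convert each phasor to rectangular form:
  V1 = 17.6·(cos(-36.6°) + j·sin(-36.6°)) = 14.13 - j10.49 V
  V2 = 220·(cos(88.1°) + j·sin(88.1°)) = 7.294 + j219.9 V
  V3 = 10.6·(cos(90.0°) + j·sin(90.0°)) = 0 + j10.6 V
Step 2 — Sum components: V_total = 21.42 + j220 V.
Step 3 — Convert to polar: |V_total| = 221 V, ∠V_total = 84.4°.

V_total = 221∠84.4° V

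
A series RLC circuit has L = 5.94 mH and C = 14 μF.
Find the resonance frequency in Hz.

Step 1 — Resonance condition Im(Z)=0 gives ω₀ = 1/√(LC).
Step 2 — ω₀ = 1/√(0.00594·1.4e-05) = 3468 rad/s.
Step 3 — f₀ = ω₀/(2π) = 551.9 Hz.

f₀ = 551.9 Hz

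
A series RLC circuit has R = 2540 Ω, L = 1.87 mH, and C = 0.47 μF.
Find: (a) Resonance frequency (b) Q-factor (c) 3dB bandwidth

Step 1 — Resonance: ω₀ = 1/√(LC) = 1/√(0.00187·4.7e-07) = 3.373e+04 rad/s.
Step 2 — f₀ = ω₀/(2π) = 5368 Hz.
Step 3 — Series Q: Q = ω₀L/R = 3.373e+04·0.00187/2540 = 0.02483.
Step 4 — Bandwidth: Δω = ω₀/Q = 1.358e+06 rad/s; BW = Δω/(2π) = 2.162e+05 Hz.

(a) f₀ = 5368 Hz  (b) Q = 0.02483  (c) BW = 2.162e+05 Hz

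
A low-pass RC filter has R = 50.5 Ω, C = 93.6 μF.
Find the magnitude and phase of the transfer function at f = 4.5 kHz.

Step 1 — Angular frequency: ω = 2π·4500 = 2.827e+04 rad/s.
Step 2 — Transfer function: H(jω) = 1/(1 + jωRC).
Step 3 — Denominator: 1 + jωRC = 1 + j·2.827e+04·50.5·9.36e-05 = 1 + j133.6.
Step 4 — H = 5.598e-05 - j0.007482.
Step 5 — Magnitude: |H| = 0.007482 (-42.5 dB); phase: φ = -89.6°.

|H| = 0.007482 (-42.5 dB), φ = -89.6°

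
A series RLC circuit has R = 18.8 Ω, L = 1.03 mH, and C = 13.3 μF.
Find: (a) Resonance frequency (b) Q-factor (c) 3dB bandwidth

Step 1 — Resonance: ω₀ = 1/√(LC) = 1/√(0.00103·1.33e-05) = 8544 rad/s.
Step 2 — f₀ = ω₀/(2π) = 1360 Hz.
Step 3 — Series Q: Q = ω₀L/R = 8544·0.00103/18.8 = 0.4681.
Step 4 — Bandwidth: Δω = ω₀/Q = 1.825e+04 rad/s; BW = Δω/(2π) = 2905 Hz.

(a) f₀ = 1360 Hz  (b) Q = 0.4681  (c) BW = 2905 Hz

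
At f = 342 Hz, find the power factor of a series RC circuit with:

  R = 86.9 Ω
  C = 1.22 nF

Step 1 — Angular frequency: ω = 2π·f = 2π·342 = 2149 rad/s.
Step 2 — Component impedances:
  R: Z = R = 86.9 Ω
  C: Z = 1/(jωC) = -j/(ω·C) = 0 - j3.814e+05 Ω
Step 3 — Series combination: Z_total = R + C = 86.9 - j3.814e+05 Ω = 3.814e+05∠-90.0° Ω.
Step 4 — Power factor: PF = cos(φ) = Re(Z)/|Z| = 86.9/3.814e+05 = 0.0002278.
Step 5 — Type: Im(Z) = -3.814e+05 ⇒ leading (phase φ = -90.0°).

PF = 0.0002278 (leading, φ = -90.0°)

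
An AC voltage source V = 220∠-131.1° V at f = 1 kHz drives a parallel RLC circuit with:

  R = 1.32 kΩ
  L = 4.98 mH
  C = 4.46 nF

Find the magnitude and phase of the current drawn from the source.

Step 1 — Angular frequency: ω = 2π·f = 2π·1000 = 6283 rad/s.
Step 2 — Component impedances:
  R: Z = R = 1320 Ω
  L: Z = jωL = j·6283·0.00498 = 0 + j31.29 Ω
  C: Z = 1/(jωC) = -j/(ω·C) = 0 - j3.568e+04 Ω
Step 3 — Parallel combination: 1/Z_total = 1/R + 1/L + 1/C; Z_total = 0.7426 + j31.3 Ω = 31.31∠88.6° Ω.
Step 4 — Source phasor: V = 220∠-131.1° V = -144.6 - j165.8 V.
Step 5 — Ohm's law: I = V / Z_total = (-144.6 - j165.8) / (0.7426 + j31.3) = -5.403 + j4.492 A.
Step 6 — Convert to polar: |I| = 7.027 A, ∠I = 140.3°.

I = 7.027∠140.3° A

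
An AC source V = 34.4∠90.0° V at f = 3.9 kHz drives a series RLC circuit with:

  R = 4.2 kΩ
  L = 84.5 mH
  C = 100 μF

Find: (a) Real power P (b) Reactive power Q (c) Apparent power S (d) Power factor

Step 1 — Angular frequency: ω = 2π·f = 2π·3900 = 2.45e+04 rad/s.
Step 2 — Component impedances:
  R: Z = R = 4200 Ω
  L: Z = jωL = j·2.45e+04·0.0845 = 0 + j2071 Ω
  C: Z = 1/(jωC) = -j/(ω·C) = 0 - j0.4081 Ω
Step 3 — Series combination: Z_total = R + L + C = 4200 + j2070 Ω = 4682∠26.2° Ω.
Step 4 — Source phasor: V = 34.4∠90.0° V = 0 + j34.4 V.
Step 5 — Current: I = V / Z = 0.003248 + j0.006589 A = 0.007347∠63.8° A.
Step 6 — Complex power: S = V·I* = 0.2267 + j0.1117 VA.
Step 7 — Real power: P = Re(S) = 0.2267 W.
Step 8 — Reactive power: Q = Im(S) = 0.1117 VAR.
Step 9 — Apparent power: |S| = 0.2527 VA.
Step 10 — Power factor: PF = P/|S| = 0.897 (lagging).

(a) P = 0.2267 W  (b) Q = 0.1117 VAR  (c) S = 0.2527 VA  (d) PF = 0.897 (lagging)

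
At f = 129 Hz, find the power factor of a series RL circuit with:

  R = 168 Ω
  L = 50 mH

Step 1 — Angular frequency: ω = 2π·f = 2π·129 = 810.5 rad/s.
Step 2 — Component impedances:
  R: Z = R = 168 Ω
  L: Z = jωL = j·810.5·0.05 = 0 + j40.53 Ω
Step 3 — Series combination: Z_total = R + L = 168 + j40.53 Ω = 172.8∠13.6° Ω.
Step 4 — Power factor: PF = cos(φ) = Re(Z)/|Z| = 168/172.82 = 0.9721.
Step 5 — Type: Im(Z) = 40.53 ⇒ lagging (phase φ = 13.6°).

PF = 0.9721 (lagging, φ = 13.6°)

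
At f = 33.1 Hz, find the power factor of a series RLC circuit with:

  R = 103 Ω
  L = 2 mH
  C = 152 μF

Step 1 — Angular frequency: ω = 2π·f = 2π·33.1 = 208 rad/s.
Step 2 — Component impedances:
  R: Z = R = 103 Ω
  L: Z = jωL = j·208·0.002 = 0 + j0.4159 Ω
  C: Z = 1/(jωC) = -j/(ω·C) = 0 - j31.63 Ω
Step 3 — Series combination: Z_total = R + L + C = 103 - j31.22 Ω = 107.6∠-16.9° Ω.
Step 4 — Power factor: PF = cos(φ) = Re(Z)/|Z| = 103/107.63 = 0.957.
Step 5 — Type: Im(Z) = -31.22 ⇒ leading (phase φ = -16.9°).

PF = 0.957 (leading, φ = -16.9°)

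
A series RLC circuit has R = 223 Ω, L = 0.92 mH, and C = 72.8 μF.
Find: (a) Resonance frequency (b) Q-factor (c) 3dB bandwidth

Step 1 — Resonance condition Im(Z)=0 gives ω₀ = 1/√(LC).
Step 2 — ω₀ = 1/√(0.00092·7.28e-05) = 3864 rad/s.
Step 3 — f₀ = ω₀/(2π) = 615 Hz.
Step 4 — Series Q: Q = ω₀L/R = 3864·0.00092/223 = 0.01594.
Step 5 — 3dB bandwidth: Δω = ω₀/Q = 2.424e+05 rad/s; BW = Δω/(2π) = 3.858e+04 Hz.

(a) f₀ = 615 Hz  (b) Q = 0.01594  (c) BW = 3.858e+04 Hz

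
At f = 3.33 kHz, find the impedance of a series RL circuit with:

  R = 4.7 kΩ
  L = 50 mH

Step 1 — Angular frequency: ω = 2π·f = 2π·3330 = 2.092e+04 rad/s.
Step 2 — Component impedances:
  R: Z = R = 4700 Ω
  L: Z = jωL = j·2.092e+04·0.05 = 0 + j1046 Ω
Step 3 — Series combination: Z_total = R + L = 4700 + j1046 Ω = 4815∠12.5° Ω.

Z = 4700 + j1046 Ω = 4815∠12.5° Ω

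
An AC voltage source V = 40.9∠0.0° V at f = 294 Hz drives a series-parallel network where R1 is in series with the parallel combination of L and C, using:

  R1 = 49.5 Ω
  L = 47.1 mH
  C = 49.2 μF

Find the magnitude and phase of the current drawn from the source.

Step 1 — Angular frequency: ω = 2π·f = 2π·294 = 1847 rad/s.
Step 2 — Component impedances:
  R1: Z = R = 49.5 Ω
  L: Z = jωL = j·1847·0.0471 = 0 + j87.01 Ω
  C: Z = 1/(jωC) = -j/(ω·C) = 0 - j11 Ω
Step 3 — Parallel branch: L || C = 1/(1/L + 1/C) = 0 - j12.6 Ω.
Step 4 — Series with R1: Z_total = R1 + (L || C) = 49.5 - j12.6 Ω = 51.08∠-14.3° Ω.
Step 5 — Source phasor: V = 40.9∠0.0° V = 40.9 V.
Step 6 — Ohm's law: I = V / Z_total = (40.9) / (49.5 - j12.6) = 0.776 + j0.1975 A.
Step 7 — Convert to polar: |I| = 0.8007 A, ∠I = 14.3°.

I = 0.8007∠14.3° A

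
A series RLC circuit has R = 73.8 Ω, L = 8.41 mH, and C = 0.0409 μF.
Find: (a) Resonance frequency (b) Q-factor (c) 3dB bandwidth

Step 1 — Resonance: ω₀ = 1/√(LC) = 1/√(0.00841·4.09e-08) = 5.392e+04 rad/s.
Step 2 — f₀ = ω₀/(2π) = 8581 Hz.
Step 3 — Series Q: Q = ω₀L/R = 5.392e+04·0.00841/73.8 = 6.144.
Step 4 — Bandwidth: Δω = ω₀/Q = 8775 rad/s; BW = Δω/(2π) = 1397 Hz.

(a) f₀ = 8581 Hz  (b) Q = 6.144  (c) BW = 1397 Hz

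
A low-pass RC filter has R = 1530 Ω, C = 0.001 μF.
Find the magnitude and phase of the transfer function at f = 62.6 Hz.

Step 1 — Angular frequency: ω = 2π·62.6 = 393.3 rad/s.
Step 2 — Transfer function: H(jω) = 1/(1 + jωRC).
Step 3 — Denominator: 1 + jωRC = 1 + j·393.3·1530·1e-09 = 1 + j0.0006018.
Step 4 — H = 1 - j0.0006018.
Step 5 — Magnitude: |H| = 1 (-0.0 dB); phase: φ = -0.0°.

|H| = 1 (-0.0 dB), φ = -0.0°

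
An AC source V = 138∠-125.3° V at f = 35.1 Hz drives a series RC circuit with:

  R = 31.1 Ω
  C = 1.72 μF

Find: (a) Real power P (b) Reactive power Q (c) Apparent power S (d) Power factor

Step 1 — Angular frequency: ω = 2π·f = 2π·35.1 = 220.5 rad/s.
Step 2 — Component impedances:
  R: Z = R = 31.1 Ω
  C: Z = 1/(jωC) = -j/(ω·C) = 0 - j2636 Ω
Step 3 — Series combination: Z_total = R + C = 31.1 - j2636 Ω = 2636∠-89.3° Ω.
Step 4 — Source phasor: V = 138∠-125.3° V = -79.74 - j112.6 V.
Step 5 — Current: I = V / Z = 0.04236 - j0.03075 A = 0.05234∠-36.0° A.
Step 6 — Complex power: S = V·I* = 0.08521 - j7.223 VA.
Step 7 — Real power: P = Re(S) = 0.08521 W.
Step 8 — Reactive power: Q = Im(S) = -7.223 VAR.
Step 9 — Apparent power: |S| = 7.223 VA.
Step 10 — Power factor: PF = P/|S| = 0.0118 (leading).

(a) P = 0.08521 W  (b) Q = -7.223 VAR  (c) S = 7.223 VA  (d) PF = 0.0118 (leading)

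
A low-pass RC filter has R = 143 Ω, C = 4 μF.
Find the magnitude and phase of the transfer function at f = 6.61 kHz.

Step 1 — Angular frequency: ω = 2π·6610 = 4.153e+04 rad/s.
Step 2 — Transfer function: H(jω) = 1/(1 + jωRC).
Step 3 — Denominator: 1 + jωRC = 1 + j·4.153e+04·143·4e-06 = 1 + j23.76.
Step 4 — H = 0.001769 - j0.04202.
Step 5 — Magnitude: |H| = 0.04206 (-27.5 dB); phase: φ = -87.6°.

|H| = 0.04206 (-27.5 dB), φ = -87.6°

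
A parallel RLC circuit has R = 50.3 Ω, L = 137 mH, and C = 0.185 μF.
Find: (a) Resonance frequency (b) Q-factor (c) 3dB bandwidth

Step 1 — Resonance: ω₀ = 1/√(LC) = 1/√(0.137·1.85e-07) = 6281 rad/s.
Step 2 — f₀ = ω₀/(2π) = 999.7 Hz.
Step 3 — Parallel Q: Q = R/(ω₀L) = 50.3/(6281·0.137) = 0.05845.
Step 4 — Bandwidth: Δω = ω₀/Q = 1.075e+05 rad/s; BW = Δω/(2π) = 1.71e+04 Hz.

(a) f₀ = 999.7 Hz  (b) Q = 0.05845  (c) BW = 1.71e+04 Hz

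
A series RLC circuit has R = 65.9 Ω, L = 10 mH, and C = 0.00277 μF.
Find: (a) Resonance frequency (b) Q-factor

Step 1 — Resonance condition Im(Z)=0 gives ω₀ = 1/√(LC).
Step 2 — ω₀ = 1/√(0.01·2.77e-09) = 1.9e+05 rad/s.
Step 3 — f₀ = ω₀/(2π) = 3.024e+04 Hz.
Step 4 — Series Q: Q = ω₀L/R = 1.9e+05·0.01/65.9 = 28.83.

(a) f₀ = 3.024e+04 Hz  (b) Q = 28.83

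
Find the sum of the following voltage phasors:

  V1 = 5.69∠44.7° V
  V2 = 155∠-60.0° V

Step 1 — Convert each phasor to rectangular form:
  V1 = 5.69·(cos(44.7°) + j·sin(44.7°)) = 4.044 + j4.002 V
  V2 = 155·(cos(-60.0°) + j·sin(-60.0°)) = 77.5 - j134.2 V
Step 2 — Sum components: V_total = 81.54 - j130.2 V.
Step 3 — Convert to polar: |V_total| = 153.7 V, ∠V_total = -57.9°.

V_total = 153.7∠-57.9° V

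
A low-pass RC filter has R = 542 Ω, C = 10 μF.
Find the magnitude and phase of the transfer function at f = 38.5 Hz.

Step 1 — Angular frequency: ω = 2π·38.5 = 241.9 rad/s.
Step 2 — Transfer function: H(jω) = 1/(1 + jωRC).
Step 3 — Denominator: 1 + jωRC = 1 + j·241.9·542·1e-05 = 1 + j1.311.
Step 4 — H = 0.3678 - j0.4822.
Step 5 — Magnitude: |H| = 0.6064 (-4.3 dB); phase: φ = -52.7°.

|H| = 0.6064 (-4.3 dB), φ = -52.7°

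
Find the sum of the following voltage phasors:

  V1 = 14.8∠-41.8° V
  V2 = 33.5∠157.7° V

Step 1 — Convert each phasor to rectangular form:
  V1 = 14.8·(cos(-41.8°) + j·sin(-41.8°)) = 11.03 - j9.865 V
  V2 = 33.5·(cos(157.7°) + j·sin(157.7°)) = -30.99 + j12.71 V
Step 2 — Sum components: V_total = -19.96 + j2.847 V.
Step 3 — Convert to polar: |V_total| = 20.16 V, ∠V_total = 171.9°.

V_total = 20.16∠171.9° V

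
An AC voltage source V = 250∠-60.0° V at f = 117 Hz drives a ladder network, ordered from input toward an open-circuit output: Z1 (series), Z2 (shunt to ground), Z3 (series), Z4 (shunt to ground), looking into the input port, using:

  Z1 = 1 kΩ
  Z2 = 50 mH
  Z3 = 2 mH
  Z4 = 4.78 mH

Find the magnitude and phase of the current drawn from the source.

Step 1 — Angular frequency: ω = 2π·f = 2π·117 = 735.1 rad/s.
Step 2 — Component impedances:
  Z1: Z = R = 1000 Ω
  Z2: Z = jωL = j·735.1·0.05 = 0 + j36.76 Ω
  Z3: Z = jωL = j·735.1·0.002 = 0 + j1.47 Ω
  Z4: Z = jωL = j·735.1·0.00478 = 0 + j3.514 Ω
Step 3 — Ladder network (open output): work backward from the far end, alternating series and parallel combinations. Z_in = 1000 + j4.389 Ω = 1000∠0.3° Ω.
Step 4 — Source phasor: V = 250∠-60.0° V = 125 - j216.5 V.
Step 5 — Ohm's law: I = V / Z_total = (125 - j216.5) / (1000 + j4.389) = 0.124 - j0.2171 A.
Step 6 — Convert to polar: |I| = 0.25 A, ∠I = -60.3°.

I = 0.25∠-60.3° A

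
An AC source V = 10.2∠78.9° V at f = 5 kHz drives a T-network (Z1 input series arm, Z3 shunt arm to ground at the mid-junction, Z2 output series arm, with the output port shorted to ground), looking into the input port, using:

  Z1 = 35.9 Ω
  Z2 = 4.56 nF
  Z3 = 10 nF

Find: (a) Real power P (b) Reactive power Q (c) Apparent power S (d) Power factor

Step 1 — Angular frequency: ω = 2π·f = 2π·5000 = 3.142e+04 rad/s.
Step 2 — Component impedances:
  Z1: Z = R = 35.9 Ω
  Z2: Z = 1/(jωC) = -j/(ω·C) = 0 - j6980 Ω
  Z3: Z = 1/(jωC) = -j/(ω·C) = 0 - j3183 Ω
Step 3 — With the output port shorted to ground, the output series arm Z2 runs from the junction to ground; the shunt arm Z3 also runs from the junction to ground. They appear in parallel: Z3 || Z2 = 0 - j2186 Ω.
Step 4 — Series with input arm Z1: Z_in = Z1 + (Z3 || Z2) = 35.9 - j2186 Ω = 2186∠-89.1° Ω.
Step 5 — Source phasor: V = 10.2∠78.9° V = 1.964 + j10.01 V.
Step 6 — Current: I = V / Z = -0.004562 + j0.0009732 A = 0.004665∠168.0° A.
Step 7 — Complex power: S = V·I* = 0.0007813 - j0.04758 VA.
Step 8 — Real power: P = Re(S) = 0.0007813 W.
Step 9 — Reactive power: Q = Im(S) = -0.04758 VAR.
Step 10 — Apparent power: |S| = 0.04758 VA.
Step 11 — Power factor: PF = P/|S| = 0.01642 (leading).

(a) P = 0.0007813 W  (b) Q = -0.04758 VAR  (c) S = 0.04758 VA  (d) PF = 0.01642 (leading)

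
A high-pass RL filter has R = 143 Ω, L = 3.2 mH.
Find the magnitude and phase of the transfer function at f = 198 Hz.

Step 1 — Angular frequency: ω = 2π·198 = 1244 rad/s.
Step 2 — Transfer function: H(jω) = jωL/(R + jωL).
Step 3 — Numerator jωL = j·3.981; denominator R + jωL = 143 + j3.981.
Step 4 — H = 0.0007744 + j0.02782.
Step 5 — Magnitude: |H| = 0.02783 (-31.1 dB); phase: φ = 88.4°.

|H| = 0.02783 (-31.1 dB), φ = 88.4°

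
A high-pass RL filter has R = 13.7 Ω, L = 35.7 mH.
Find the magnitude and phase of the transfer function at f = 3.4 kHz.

Step 1 — Angular frequency: ω = 2π·3400 = 2.136e+04 rad/s.
Step 2 — Transfer function: H(jω) = jωL/(R + jωL).
Step 3 — Numerator jωL = j·762.7; denominator R + jωL = 13.7 + j762.7.
Step 4 — H = 0.9997 + j0.01796.
Step 5 — Magnitude: |H| = 0.9998 (-0.0 dB); phase: φ = 1.0°.

|H| = 0.9998 (-0.0 dB), φ = 1.0°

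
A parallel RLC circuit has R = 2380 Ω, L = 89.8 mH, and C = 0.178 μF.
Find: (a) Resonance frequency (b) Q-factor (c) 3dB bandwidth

Step 1 — Resonance: ω₀ = 1/√(LC) = 1/√(0.0898·1.78e-07) = 7910 rad/s.
Step 2 — f₀ = ω₀/(2π) = 1259 Hz.
Step 3 — Parallel Q: Q = R/(ω₀L) = 2380/(7910·0.0898) = 3.351.
Step 4 — Bandwidth: Δω = ω₀/Q = 2360 rad/s; BW = Δω/(2π) = 375.7 Hz.

(a) f₀ = 1259 Hz  (b) Q = 3.351  (c) BW = 375.7 Hz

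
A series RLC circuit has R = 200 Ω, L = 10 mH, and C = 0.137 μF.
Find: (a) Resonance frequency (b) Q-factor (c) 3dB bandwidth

Step 1 — Resonance: ω₀ = 1/√(LC) = 1/√(0.01·1.37e-07) = 2.702e+04 rad/s.
Step 2 — f₀ = ω₀/(2π) = 4300 Hz.
Step 3 — Series Q: Q = ω₀L/R = 2.702e+04·0.01/200 = 1.351.
Step 4 — Bandwidth: Δω = ω₀/Q = 2e+04 rad/s; BW = Δω/(2π) = 3183 Hz.

(a) f₀ = 4300 Hz  (b) Q = 1.351  (c) BW = 3183 Hz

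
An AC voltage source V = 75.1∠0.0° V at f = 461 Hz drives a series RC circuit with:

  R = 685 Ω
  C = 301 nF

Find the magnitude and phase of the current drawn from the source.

Step 1 — Angular frequency: ω = 2π·f = 2π·461 = 2897 rad/s.
Step 2 — Component impedances:
  R: Z = R = 685 Ω
  C: Z = 1/(jωC) = -j/(ω·C) = 0 - j1147 Ω
Step 3 — Series combination: Z_total = R + C = 685 - j1147 Ω = 1336∠-59.2° Ω.
Step 4 — Source phasor: V = 75.1∠0.0° V = 75.1 V.
Step 5 — Ohm's law: I = V / Z_total = (75.1) / (685 - j1147) = 0.02882 + j0.04826 A.
Step 6 — Convert to polar: |I| = 0.05621 A, ∠I = 59.2°.

I = 0.05621∠59.2° A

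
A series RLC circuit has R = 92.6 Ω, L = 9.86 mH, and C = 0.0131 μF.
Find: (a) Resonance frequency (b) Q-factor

Step 1 — Resonance condition Im(Z)=0 gives ω₀ = 1/√(LC).
Step 2 — ω₀ = 1/√(0.00986·1.31e-08) = 8.799e+04 rad/s.
Step 3 — f₀ = ω₀/(2π) = 1.4e+04 Hz.
Step 4 — Series Q: Q = ω₀L/R = 8.799e+04·0.00986/92.6 = 9.369.

(a) f₀ = 1.4e+04 Hz  (b) Q = 9.369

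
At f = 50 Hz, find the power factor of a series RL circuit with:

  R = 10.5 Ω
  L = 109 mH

Step 1 — Angular frequency: ω = 2π·f = 2π·50 = 314.2 rad/s.
Step 2 — Component impedances:
  R: Z = R = 10.5 Ω
  L: Z = jωL = j·314.2·0.109 = 0 + j34.24 Ω
Step 3 — Series combination: Z_total = R + L = 10.5 + j34.24 Ω = 35.82∠73.0° Ω.
Step 4 — Power factor: PF = cos(φ) = Re(Z)/|Z| = 10.5/35.817 = 0.2932.
Step 5 — Type: Im(Z) = 34.24 ⇒ lagging (phase φ = 73.0°).

PF = 0.2932 (lagging, φ = 73.0°)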